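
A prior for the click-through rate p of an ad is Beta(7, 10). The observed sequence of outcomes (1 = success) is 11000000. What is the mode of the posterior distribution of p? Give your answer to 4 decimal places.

p̂_MAP = 0.3478

Prior: Beta(7, 10).
Data: 2 successes in 8 trials (from the sequence). The binomial likelihood contributes p^2(1−p)^6, so the posterior is Beta(7+2, 10+6) = Beta(9, 16).
For Beta(a, b) with a, b > 1 the mode is (a−1)/(a+b−2) = 8/23 ≈ 0.3478.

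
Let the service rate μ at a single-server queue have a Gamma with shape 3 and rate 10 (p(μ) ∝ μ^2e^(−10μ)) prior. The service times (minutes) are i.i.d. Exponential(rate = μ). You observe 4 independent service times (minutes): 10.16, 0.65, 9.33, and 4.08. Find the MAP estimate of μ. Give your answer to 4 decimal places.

μ̂_MAP = 0.1753

The Exponential(rate=μ) likelihood is ∝ μ^n e^(−μΣtᵢ). Here n = 4 and Σtᵢ = 10.16 + 0.65 + 9.33 + 4.08 = 24.22.
Posterior ∝ μ^2e^(−10μ) · μ^4e^(−24.22μ) = μ^6e^(−34.22μ), i.e. Gamma(7, 34.22).
Mode = (a−1)/b = 6/34.22 ≈ 0.1753.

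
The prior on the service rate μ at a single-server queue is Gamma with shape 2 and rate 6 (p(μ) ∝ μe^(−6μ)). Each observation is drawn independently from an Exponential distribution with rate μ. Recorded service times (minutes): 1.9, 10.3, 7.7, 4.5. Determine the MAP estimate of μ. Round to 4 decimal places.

μ̂_MAP = 0.1645

The Exponential(rate=μ) likelihood is ∝ μ^n e^(−μΣtᵢ). Here n = 4 and Σtᵢ = 1.9 + 10.3 + 7.7 + 4.5 = 24.4.
Posterior ∝ μe^(−6μ) · μ^4e^(−24.4μ) = μ^5e^(−30.4μ), i.e. Gamma(6, 30.4).
Mode = (a−1)/b = 5/30.4 ≈ 0.1645.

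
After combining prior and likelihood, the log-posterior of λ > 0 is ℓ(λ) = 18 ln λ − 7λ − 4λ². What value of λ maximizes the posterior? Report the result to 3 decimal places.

λ̂_MAP = 1.125

ℓ'(λ) = 18/λ − 7 − 8λ. Setting this to zero and multiplying by λ: 8λ² + 7λ − 18 = 0.
λ = (−7 + √(7² + 4·8·18)) / (2·8) = (−7 + √625) / 16 = (−7 + 25)/16 = 9/8.
ℓ''(λ) = −18/λ² − 8 < 0, confirming a maximum.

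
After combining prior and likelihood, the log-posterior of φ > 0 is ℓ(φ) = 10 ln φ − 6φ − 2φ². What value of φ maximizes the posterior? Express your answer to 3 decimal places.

φ̂_MAP = 1.000

ℓ'(φ) = 10/φ − 6 − 4φ. Setting this to zero and multiplying by φ: 4φ² + 6φ − 10 = 0.
φ = (−6 + √(6² + 4·4·10)) / (2·4) = (−6 + √196) / 8 = (−6 + 14)/8 = 1.
ℓ''(φ) = −10/φ² − 4 < 0, confirming a maximum.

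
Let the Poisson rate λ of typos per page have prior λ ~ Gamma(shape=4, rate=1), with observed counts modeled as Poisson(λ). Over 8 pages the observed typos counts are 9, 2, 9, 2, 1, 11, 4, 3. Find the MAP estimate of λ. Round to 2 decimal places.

Σxᵢ = 9+2+9+2+1+11+4+3 = 41, with n = 8.
Posterior ∝ λ^3e^(−1λ) · λ^41e^(−8λ) = λ^44e^(−9λ), i.e. Gamma(shape=45, rate=9).
The mode of a Gamma(a, b) with a ≥ 1 (shape–rate) is (a−1)/b = 44/9 ≈ 4.89.

λ̂_MAP = 4.89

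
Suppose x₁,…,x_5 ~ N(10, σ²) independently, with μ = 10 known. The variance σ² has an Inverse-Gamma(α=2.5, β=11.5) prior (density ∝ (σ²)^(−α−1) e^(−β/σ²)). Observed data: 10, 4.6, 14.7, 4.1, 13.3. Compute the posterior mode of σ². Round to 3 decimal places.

Sum of squared deviations about the known mean: SS = (10−10)² + (4.6−10)² + (14.7−10)² + (4.1−10)² + (13.3−10)² = 96.95.
The Normal likelihood contributes (σ²)^(−n/2) exp(−SS/(2σ²)), so the posterior is Inverse-Gamma(α + n/2, β + SS/2) = Inverse-Gamma(5, 59.975).
The mode of Inverse-Gamma(a, b) is b/(a+1) = 59.975/6 ≈ 9.996.

σ̂²_MAP = 9.996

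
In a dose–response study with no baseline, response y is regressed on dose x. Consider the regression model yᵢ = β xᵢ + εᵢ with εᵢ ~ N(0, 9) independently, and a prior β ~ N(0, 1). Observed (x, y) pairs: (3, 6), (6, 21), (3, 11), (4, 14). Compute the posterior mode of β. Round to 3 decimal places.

β̂_MAP = 2.949

log p(β | y) = −Σ(yᵢ − βxᵢ)²/(2·9) − β²/(2·1) + const.
Setting the derivative to zero: Σxᵢ(yᵢ − βxᵢ)/9 − β/1 = 0, so β = Σxᵢyᵢ / (Σxᵢ² + σ²/τ²).
Σxᵢyᵢ = 3·6 + 6·21 + 3·11 + 4·14 = 233; Σxᵢ² = 70; σ²/τ² = 9.
β̂_MAP = 233 / (70 + 9) = 233/79 ≈ 2.949.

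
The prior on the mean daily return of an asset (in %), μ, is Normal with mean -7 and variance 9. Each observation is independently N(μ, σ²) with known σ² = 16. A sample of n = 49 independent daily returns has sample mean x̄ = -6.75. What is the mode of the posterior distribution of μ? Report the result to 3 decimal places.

n = 49, x̄ = -6.75.
For a Normal prior and Normal likelihood with known variance, the posterior is Normal; its mode equals its mean, the precision-weighted average.
Prior precision 1/σ₀² = 1/9; data precision n/σ² = 49/16 = 3.0625.
μ̂ = ((1/9)·(-7) + 3.0625·(-6.75)) / (1/9 + 3.0625) = (-12355/576)/(457/144) = -12355/1828 ≈ -6.759.

μ̂_MAP = -6.759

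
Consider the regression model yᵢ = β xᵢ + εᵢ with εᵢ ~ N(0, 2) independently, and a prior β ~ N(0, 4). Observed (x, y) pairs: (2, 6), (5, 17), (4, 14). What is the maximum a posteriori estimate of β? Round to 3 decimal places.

β̂_MAP = 3.363

log p(β | y) = −Σ(yᵢ − βxᵢ)²/(2·2) − β²/(2·4) + const.
Setting the derivative to zero: Σxᵢ(yᵢ − βxᵢ)/2 − β/4 = 0, so β = Σxᵢyᵢ / (Σxᵢ² + σ²/τ²).
Σxᵢyᵢ = 2·6 + 5·17 + 4·14 = 153; Σxᵢ² = 45; σ²/τ² = 0.5.
β̂_MAP = 153 / (45 + 0.5) = 153/45.5 ≈ 3.363.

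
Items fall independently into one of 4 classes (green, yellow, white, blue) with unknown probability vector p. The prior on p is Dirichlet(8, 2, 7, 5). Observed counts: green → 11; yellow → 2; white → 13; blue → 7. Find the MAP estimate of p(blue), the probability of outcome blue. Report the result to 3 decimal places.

MAP estimate of p(blue) = 0.216

The posterior is Dirichlet(αᵢ + nᵢ) = Dirichlet(19, 4, 20, 12).
For a Dirichlet(a₁,…,a_K) with all aᵢ > 1, the mode has j-th component (aⱼ − 1)/(Σaᵢ − K).
Here Σaᵢ = 55 and K = 4, so p(blue) = (12 − 1)/(55 − 4) = 11/51 ≈ 0.216.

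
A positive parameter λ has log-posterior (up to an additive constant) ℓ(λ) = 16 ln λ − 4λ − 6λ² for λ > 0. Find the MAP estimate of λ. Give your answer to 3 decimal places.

ℓ'(λ) = 16/λ − 4 − 12λ. Setting this to zero and multiplying by λ: 12λ² + 4λ − 16 = 0.
λ = (−4 + √(4² + 4·12·16)) / (2·12) = (−4 + √784) / 24 = (−4 + 28)/24 = 1.
ℓ''(λ) = −16/λ² − 12 < 0, confirming a maximum.

λ̂_MAP = 1.000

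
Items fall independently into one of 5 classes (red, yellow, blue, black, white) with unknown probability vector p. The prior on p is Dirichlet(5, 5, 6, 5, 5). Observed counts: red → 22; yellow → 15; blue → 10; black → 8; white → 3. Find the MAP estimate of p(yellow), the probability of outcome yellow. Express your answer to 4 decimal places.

MAP estimate of p(yellow) = 0.2405

The posterior is Dirichlet(αᵢ + nᵢ) = Dirichlet(27, 20, 16, 13, 8).
For a Dirichlet(a₁,…,a_K) with all aᵢ > 1, the mode has j-th component (aⱼ − 1)/(Σaᵢ − K).
Here Σaᵢ = 84 and K = 5, so p(yellow) = (20 − 1)/(84 − 5) = 19/79 ≈ 0.2405.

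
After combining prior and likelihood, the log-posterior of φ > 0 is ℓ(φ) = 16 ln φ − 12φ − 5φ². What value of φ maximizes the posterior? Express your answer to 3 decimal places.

φ̂_MAP = 0.800

ℓ'(φ) = 16/φ − 12 − 10φ. Setting this to zero and multiplying by φ: 10φ² + 12φ − 16 = 0.
φ = (−12 + √(12² + 4·10·16)) / (2·10) = (−12 + √784) / 20 = (−12 + 28)/20 = 4/5.
ℓ''(φ) = −16/φ² − 10 < 0, confirming a maximum.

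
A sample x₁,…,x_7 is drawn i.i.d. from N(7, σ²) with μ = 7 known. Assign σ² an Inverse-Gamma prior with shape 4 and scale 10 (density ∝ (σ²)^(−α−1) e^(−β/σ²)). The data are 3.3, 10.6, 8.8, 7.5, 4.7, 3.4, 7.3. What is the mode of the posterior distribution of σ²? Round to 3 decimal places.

σ̂²_MAP = 4.028

Sum of squared deviations about the known mean: SS = (3.3−7)² + (10.6−7)² + (8.8−7)² + (7.5−7)² + (4.7−7)² + (3.4−7)² + (7.3−7)² = 48.48.
The Normal likelihood contributes (σ²)^(−n/2) exp(−SS/(2σ²)), so the posterior is Inverse-Gamma(α + n/2, β + SS/2) = Inverse-Gamma(7.5, 34.24).
The mode of Inverse-Gamma(a, b) is b/(a+1) = 34.24/8.5 ≈ 4.028.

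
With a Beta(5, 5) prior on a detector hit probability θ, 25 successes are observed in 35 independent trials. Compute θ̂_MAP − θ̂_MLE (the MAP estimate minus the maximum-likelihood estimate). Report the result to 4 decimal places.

Posterior is Beta(30, 15); MAP = (30−1)/(45−2) = 29/43 ≈ 0.67442.
MLE ignores the prior: θ̂_MLE = k/n = 25/35 ≈ 0.71429.
Difference = 29/43 − 25/35 = -12/301 ≈ -0.0399.

MAP − MLE = -0.0399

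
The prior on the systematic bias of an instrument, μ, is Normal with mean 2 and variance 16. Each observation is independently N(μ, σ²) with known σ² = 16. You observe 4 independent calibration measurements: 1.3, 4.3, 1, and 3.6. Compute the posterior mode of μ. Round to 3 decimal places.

μ̂_MAP = 2.440

n = 4; x̄ = (1.3 + 4.3 + 1 + 3.6)/4 = 10.2/4 = 2.55.
For a Normal prior and Normal likelihood with known variance, the posterior is Normal; its mode equals its mean, the precision-weighted average.
Prior precision 1/σ₀² = 1/16 = 0.0625; data precision n/σ² = 4/16 = 0.25.
μ̂ = (0.0625·2 + 0.25·2.55) / (0.0625 + 0.25) = 0.7625/0.3125 = 2.440.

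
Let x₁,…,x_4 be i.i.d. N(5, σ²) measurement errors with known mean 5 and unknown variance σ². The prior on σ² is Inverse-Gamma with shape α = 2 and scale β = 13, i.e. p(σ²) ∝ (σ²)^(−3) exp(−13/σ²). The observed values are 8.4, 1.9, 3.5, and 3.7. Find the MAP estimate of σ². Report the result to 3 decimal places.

σ̂²_MAP = 5.111

Sum of squared deviations about the known mean: SS = (8.4−5)² + (1.9−5)² + (3.5−5)² + (3.7−5)² = 25.11.
The Normal likelihood contributes (σ²)^(−n/2) exp(−SS/(2σ²)), so the posterior is Inverse-Gamma(α + n/2, β + SS/2) = Inverse-Gamma(4, 25.555).
The mode of Inverse-Gamma(a, b) is b/(a+1) = 25.555/5 ≈ 5.111.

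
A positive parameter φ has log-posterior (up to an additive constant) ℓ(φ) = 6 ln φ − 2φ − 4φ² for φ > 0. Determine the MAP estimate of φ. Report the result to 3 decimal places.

ℓ'(φ) = 6/φ − 2 − 8φ. Setting this to zero and multiplying by φ: 8φ² + 2φ − 6 = 0.
φ = (−2 + √(2² + 4·8·6)) / (2·8) = (−2 + √196) / 16 = (−2 + 14)/16 = 3/4.
ℓ''(φ) = −6/φ² − 8 < 0, confirming a maximum.

φ̂_MAP = 0.750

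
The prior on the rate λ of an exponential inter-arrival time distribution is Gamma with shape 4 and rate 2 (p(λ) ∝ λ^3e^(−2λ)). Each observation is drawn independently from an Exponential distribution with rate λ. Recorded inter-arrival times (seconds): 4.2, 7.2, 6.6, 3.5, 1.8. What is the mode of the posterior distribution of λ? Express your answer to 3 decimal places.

The Exponential(rate=λ) likelihood is ∝ λ^n e^(−λΣtᵢ). Here n = 5 and Σtᵢ = 4.2 + 7.2 + 6.6 + 3.5 + 1.8 = 23.3.
Posterior ∝ λ^3e^(−2λ) · λ^5e^(−23.3λ) = λ^8e^(−25.3λ), i.e. Gamma(9, 25.3).
Mode = (a−1)/b = 8/25.3 ≈ 0.316.

λ̂_MAP = 0.316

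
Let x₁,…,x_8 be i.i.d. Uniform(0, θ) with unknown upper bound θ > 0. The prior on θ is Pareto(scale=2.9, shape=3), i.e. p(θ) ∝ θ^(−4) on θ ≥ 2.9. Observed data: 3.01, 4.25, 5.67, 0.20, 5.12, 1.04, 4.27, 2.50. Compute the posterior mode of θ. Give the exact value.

The Uniform(0, θ) likelihood is θ^(−n) for θ ≥ max(xᵢ), zero otherwise. Here max(xᵢ) = 5.67.
Posterior ∝ θ^(−4) · θ^(−8) = θ^(−12) on θ ≥ max(2.9, 5.67) = 5.67.
This density is strictly decreasing in θ, so the posterior mode lies at the lower boundary of the support.

θ̂_MAP = 5.67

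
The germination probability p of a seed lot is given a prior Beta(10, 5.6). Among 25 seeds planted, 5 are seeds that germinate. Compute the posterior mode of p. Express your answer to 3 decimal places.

p̂_MAP = 0.363

Prior: Beta(10, 5.6).
Data: 5 successes in 25 trials. The binomial likelihood contributes p^5(1−p)^20, so the posterior is Beta(10+5, 5.6+20) = Beta(15, 25.6).
For Beta(a, b) with a, b > 1 the mode is (a−1)/(a+b−2) = 14/38.6 ≈ 0.363.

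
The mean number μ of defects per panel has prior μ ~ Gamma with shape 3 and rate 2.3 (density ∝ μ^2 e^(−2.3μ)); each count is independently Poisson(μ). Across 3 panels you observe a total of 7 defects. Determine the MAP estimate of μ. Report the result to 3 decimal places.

μ̂_MAP = 1.698

Σxᵢ = 7, n = 3.
Posterior ∝ μ^2e^(−2.3μ) · μ^7e^(−3μ) = μ^9e^(−5.3μ), i.e. Gamma(shape=10, rate=5.3).
The mode of a Gamma(a, b) with a ≥ 1 (shape–rate) is (a−1)/b = 9/5.3 ≈ 1.698.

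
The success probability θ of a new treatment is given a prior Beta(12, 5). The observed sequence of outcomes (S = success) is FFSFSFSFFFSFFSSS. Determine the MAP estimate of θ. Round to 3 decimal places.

Prior: Beta(12, 5).
Data: 7 successes in 16 trials (from the sequence). The binomial likelihood contributes θ^7(1−θ)^9, so the posterior is Beta(12+7, 5+9) = Beta(19, 14).
For Beta(a, b) with a, b > 1 the mode is (a−1)/(a+b−2) = 18/31 ≈ 0.581.

θ̂_MAP = 0.581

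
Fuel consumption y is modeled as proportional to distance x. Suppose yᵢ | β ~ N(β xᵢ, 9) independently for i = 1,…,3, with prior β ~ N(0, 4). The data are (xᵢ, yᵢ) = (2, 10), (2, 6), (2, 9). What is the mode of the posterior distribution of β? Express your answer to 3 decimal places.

β̂_MAP = 3.509

log p(β | y) = −Σ(yᵢ − βxᵢ)²/(2·9) − β²/(2·4) + const.
Setting the derivative to zero: Σxᵢ(yᵢ − βxᵢ)/9 − β/4 = 0, so β = Σxᵢyᵢ / (Σxᵢ² + σ²/τ²).
Σxᵢyᵢ = 2·10 + 2·6 + 2·9 = 50; Σxᵢ² = 12; σ²/τ² = 2.25.
β̂_MAP = 50 / (12 + 2.25) = 50/14.25 ≈ 3.509.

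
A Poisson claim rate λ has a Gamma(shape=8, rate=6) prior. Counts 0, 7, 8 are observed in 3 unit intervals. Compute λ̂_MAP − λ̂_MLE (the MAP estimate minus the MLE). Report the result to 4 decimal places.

Σxᵢ = 15. Posterior is Gamma(23, 9); MAP = (23−1)/9 = 22/9 ≈ 2.44444.
MLE = x̄ = 15/3 ≈ 5.00000.
Difference = 22/9 − 15/3 = -23/9 ≈ -2.5556.

MAP − MLE = -2.5556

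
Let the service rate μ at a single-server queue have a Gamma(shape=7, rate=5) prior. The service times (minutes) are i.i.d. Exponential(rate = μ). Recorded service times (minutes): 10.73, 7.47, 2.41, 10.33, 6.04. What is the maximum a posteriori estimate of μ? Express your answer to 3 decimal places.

μ̂_MAP = 0.262

The Exponential(rate=μ) likelihood is ∝ μ^n e^(−μΣtᵢ). Here n = 5 and Σtᵢ = 10.73 + 7.47 + 2.41 + 10.33 + 6.04 = 36.98.
Posterior ∝ μ^6e^(−5μ) · μ^5e^(−36.98μ) = μ^11e^(−41.98μ), i.e. Gamma(12, 41.98).
Mode = (a−1)/b = 11/41.98 ≈ 0.262.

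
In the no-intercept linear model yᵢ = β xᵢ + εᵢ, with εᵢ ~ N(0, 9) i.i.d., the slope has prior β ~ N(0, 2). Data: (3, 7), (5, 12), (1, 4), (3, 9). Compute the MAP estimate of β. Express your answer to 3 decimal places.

log p(β | y) = −Σ(yᵢ − βxᵢ)²/(2·9) − β²/(2·2) + const.
Setting the derivative to zero: Σxᵢ(yᵢ − βxᵢ)/9 − β/2 = 0, so β = Σxᵢyᵢ / (Σxᵢ² + σ²/τ²).
Σxᵢyᵢ = 3·7 + 5·12 + 1·4 + 3·9 = 112; Σxᵢ² = 44; σ²/τ² = 4.5.
β̂_MAP = 112 / (44 + 4.5) = 112/48.5 ≈ 2.309.

β̂_MAP = 2.309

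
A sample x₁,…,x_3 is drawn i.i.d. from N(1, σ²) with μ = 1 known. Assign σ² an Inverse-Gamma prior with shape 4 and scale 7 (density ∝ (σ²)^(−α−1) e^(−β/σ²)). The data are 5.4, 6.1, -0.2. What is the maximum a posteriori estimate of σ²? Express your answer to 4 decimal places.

σ̂²_MAP = 4.6777

Sum of squared deviations about the known mean: SS = (5.4−1)² + (6.1−1)² + (-0.2−1)² = 46.81.
The Normal likelihood contributes (σ²)^(−n/2) exp(−SS/(2σ²)), so the posterior is Inverse-Gamma(α + n/2, β + SS/2) = Inverse-Gamma(5.5, 30.405).
The mode of Inverse-Gamma(a, b) is b/(a+1) = 30.405/6.5 ≈ 4.6777.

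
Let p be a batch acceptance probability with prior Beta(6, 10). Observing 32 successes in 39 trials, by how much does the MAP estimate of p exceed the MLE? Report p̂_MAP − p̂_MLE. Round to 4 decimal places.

Posterior is Beta(38, 17); MAP = (38−1)/(55−2) = 37/53 ≈ 0.69811.
MLE ignores the prior: p̂_MLE = k/n = 32/39 ≈ 0.82051.
Difference = 37/53 − 32/39 = -253/2067 ≈ -0.1224.

MAP − MLE = -0.1224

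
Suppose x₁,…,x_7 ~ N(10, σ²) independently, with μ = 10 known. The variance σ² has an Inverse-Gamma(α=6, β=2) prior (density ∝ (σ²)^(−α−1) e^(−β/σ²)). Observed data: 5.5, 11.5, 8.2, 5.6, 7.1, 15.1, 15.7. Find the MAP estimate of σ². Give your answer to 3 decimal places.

Sum of squared deviations about the known mean: SS = (5.5−10)² + (11.5−10)² + (8.2−10)² + (5.6−10)² + (7.1−10)² + (15.1−10)² + (15.7−10)² = 112.01.
The Normal likelihood contributes (σ²)^(−n/2) exp(−SS/(2σ²)), so the posterior is Inverse-Gamma(α + n/2, β + SS/2) = Inverse-Gamma(9.5, 58.005).
The mode of Inverse-Gamma(a, b) is b/(a+1) = 58.005/10.5 ≈ 5.524.

σ̂²_MAP = 5.524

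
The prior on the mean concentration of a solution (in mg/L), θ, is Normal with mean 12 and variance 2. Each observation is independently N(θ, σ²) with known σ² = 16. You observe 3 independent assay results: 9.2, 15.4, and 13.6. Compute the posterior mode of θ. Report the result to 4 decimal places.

θ̂_MAP = 12.2000

n = 3; x̄ = (9.2 + 15.4 + 13.6)/3 = 38.2/3 = 191/15 ≈ 12.7333.
For a Normal prior and Normal likelihood with known variance, the posterior is Normal; its mode equals its mean, the precision-weighted average.
Prior precision 1/σ₀² = 1/2 = 0.5; data precision n/σ² = 3/16 = 0.1875.
θ̂ = (0.5·12 + 0.1875·(191/15)) / (0.5 + 0.1875) = 8.3875/0.6875 = 12.2000.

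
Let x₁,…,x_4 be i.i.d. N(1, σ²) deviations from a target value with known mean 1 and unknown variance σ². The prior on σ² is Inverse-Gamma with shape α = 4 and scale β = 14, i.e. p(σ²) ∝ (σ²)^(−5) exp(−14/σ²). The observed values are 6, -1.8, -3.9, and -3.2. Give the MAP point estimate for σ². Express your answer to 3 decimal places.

σ̂²_MAP = 7.321

Sum of squared deviations about the known mean: SS = (6−1)² + (-1.8−1)² + (-3.9−1)² + (-3.2−1)² = 74.49.
The Normal likelihood contributes (σ²)^(−n/2) exp(−SS/(2σ²)), so the posterior is Inverse-Gamma(α + n/2, β + SS/2) = Inverse-Gamma(6, 51.245).
The mode of Inverse-Gamma(a, b) is b/(a+1) = 51.245/7 ≈ 7.321.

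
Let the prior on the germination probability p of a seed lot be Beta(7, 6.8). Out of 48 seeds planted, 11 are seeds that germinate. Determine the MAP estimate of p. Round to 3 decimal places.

Prior: Beta(7, 6.8).
Data: 11 successes in 48 trials. The binomial likelihood contributes p^11(1−p)^37, so the posterior is Beta(7+11, 6.8+37) = Beta(18, 43.8).
For Beta(a, b) with a, b > 1 the mode is (a−1)/(a+b−2) = 17/59.8 ≈ 0.284.

p̂_MAP = 0.284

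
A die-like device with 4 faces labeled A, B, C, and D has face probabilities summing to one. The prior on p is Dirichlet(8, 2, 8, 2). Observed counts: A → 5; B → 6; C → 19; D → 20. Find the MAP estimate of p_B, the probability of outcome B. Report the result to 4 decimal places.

MAP estimate of p_B = 0.1061

The posterior is Dirichlet(αᵢ + nᵢ) = Dirichlet(13, 8, 27, 22).
For a Dirichlet(a₁,…,a_K) with all aᵢ > 1, the mode has j-th component (aⱼ − 1)/(Σaᵢ − K).
Here Σaᵢ = 70 and K = 4, so p_B = (8 − 1)/(70 − 4) = 7/66 ≈ 0.1061.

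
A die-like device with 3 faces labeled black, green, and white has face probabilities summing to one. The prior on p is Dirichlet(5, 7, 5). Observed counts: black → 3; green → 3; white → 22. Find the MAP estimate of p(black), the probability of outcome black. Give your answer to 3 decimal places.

MAP estimate of p(black) = 0.167

The posterior is Dirichlet(αᵢ + nᵢ) = Dirichlet(8, 10, 27).
For a Dirichlet(a₁,…,a_K) with all aᵢ > 1, the mode has j-th component (aⱼ − 1)/(Σaᵢ − K).
Here Σaᵢ = 45 and K = 3, so p(black) = (8 − 1)/(45 − 3) = 7/42 ≈ 0.167.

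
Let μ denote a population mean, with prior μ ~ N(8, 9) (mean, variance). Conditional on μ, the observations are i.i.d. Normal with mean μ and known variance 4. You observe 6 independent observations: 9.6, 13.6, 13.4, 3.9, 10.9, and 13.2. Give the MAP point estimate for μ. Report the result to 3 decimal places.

n = 6; x̄ = (9.6 + 13.6 + 13.4 + 3.9 + 10.9 + 13.2)/6 = 64.6/6 = 323/30 ≈ 10.7667.
For a Normal prior and Normal likelihood with known variance, the posterior is Normal; its mode equals its mean, the precision-weighted average.
Prior precision 1/σ₀² = 1/9; data precision n/σ² = 6/4 = 1.5.
μ̂ = ((1/9)·8 + 1.5·(323/30)) / (1/9 + 1.5) = (3067/180)/(29/18) = 3067/290 ≈ 10.576.

μ̂_MAP = 10.576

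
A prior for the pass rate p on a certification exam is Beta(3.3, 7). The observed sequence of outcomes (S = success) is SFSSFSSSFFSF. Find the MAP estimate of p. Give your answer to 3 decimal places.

p̂_MAP = 0.458

Prior: Beta(3.3, 7).
Data: 7 successes in 12 trials (from the sequence). The binomial likelihood contributes p^7(1−p)^5, so the posterior is Beta(3.3+7, 7+5) = Beta(10.3, 12).
For Beta(a, b) with a, b > 1 the mode is (a−1)/(a+b−2) = 9.3/20.3 ≈ 0.458.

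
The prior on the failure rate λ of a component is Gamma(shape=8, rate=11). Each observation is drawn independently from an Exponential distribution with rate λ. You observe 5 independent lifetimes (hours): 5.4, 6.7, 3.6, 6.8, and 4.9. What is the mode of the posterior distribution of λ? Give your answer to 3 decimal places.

The Exponential(rate=λ) likelihood is ∝ λ^n e^(−λΣtᵢ). Here n = 5 and Σtᵢ = 5.4 + 6.7 + 3.6 + 6.8 + 4.9 = 27.4.
Posterior ∝ λ^7e^(−11λ) · λ^5e^(−27.4λ) = λ^12e^(−38.4λ), i.e. Gamma(13, 38.4).
Mode = (a−1)/b = 12/38.4 ≈ 0.313.

λ̂_MAP = 0.313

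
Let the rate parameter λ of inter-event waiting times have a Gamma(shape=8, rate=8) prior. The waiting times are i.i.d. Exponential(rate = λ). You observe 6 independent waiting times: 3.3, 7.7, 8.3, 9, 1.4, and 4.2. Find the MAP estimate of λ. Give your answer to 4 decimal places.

λ̂_MAP = 0.3103

The Exponential(rate=λ) likelihood is ∝ λ^n e^(−λΣtᵢ). Here n = 6 and Σtᵢ = 3.3 + 7.7 + 8.3 + 9 + 1.4 + 4.2 = 33.9.
Posterior ∝ λ^7e^(−8λ) · λ^6e^(−33.9λ) = λ^13e^(−41.9λ), i.e. Gamma(14, 41.9).
Mode = (a−1)/b = 13/41.9 ≈ 0.3103.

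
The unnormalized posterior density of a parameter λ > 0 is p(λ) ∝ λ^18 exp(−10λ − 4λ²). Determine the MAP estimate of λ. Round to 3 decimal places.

ℓ'(λ) = 18/λ − 10 − 8λ. Setting this to zero and multiplying by λ: 8λ² + 10λ − 18 = 0.
λ = (−10 + √(10² + 4·8·18)) / (2·8) = (−10 + √676) / 16 = (−10 + 26)/16 = 1.
ℓ''(λ) = −18/λ² − 8 < 0, confirming a maximum.

λ̂_MAP = 1.000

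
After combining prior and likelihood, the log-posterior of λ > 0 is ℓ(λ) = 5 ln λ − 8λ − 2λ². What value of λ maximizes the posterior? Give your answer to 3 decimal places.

ℓ'(λ) = 5/λ − 8 − 4λ. Setting this to zero and multiplying by λ: 4λ² + 8λ − 5 = 0.
λ = (−8 + √(8² + 4·4·5)) / (2·4) = (−8 + √144) / 8 = (−8 + 12)/8 = 1/2.
ℓ''(λ) = −5/λ² − 4 < 0, confirming a maximum.

λ̂_MAP = 0.500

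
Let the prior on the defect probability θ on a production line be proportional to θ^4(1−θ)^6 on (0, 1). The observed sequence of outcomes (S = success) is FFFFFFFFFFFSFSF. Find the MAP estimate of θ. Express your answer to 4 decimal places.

θ̂_MAP = 0.2400

The prior density ∝ θ^4(1−θ)^6 is the kernel of Beta(5, 7).
Data: 2 successes in 15 trials (from the sequence). The binomial likelihood contributes θ^2(1−θ)^13, so the posterior is Beta(5+2, 7+13) = Beta(7, 20).
For Beta(a, b) with a, b > 1 the mode is (a−1)/(a+b−2) = 6/25 ≈ 0.2400.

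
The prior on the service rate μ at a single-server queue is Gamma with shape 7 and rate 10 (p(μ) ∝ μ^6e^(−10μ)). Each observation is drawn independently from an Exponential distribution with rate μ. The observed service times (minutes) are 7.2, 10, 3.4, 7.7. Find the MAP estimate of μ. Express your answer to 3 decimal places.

μ̂_MAP = 0.261

The Exponential(rate=μ) likelihood is ∝ μ^n e^(−μΣtᵢ). Here n = 4 and Σtᵢ = 7.2 + 10 + 3.4 + 7.7 = 28.3.
Posterior ∝ μ^6e^(−10μ) · μ^4e^(−28.3μ) = μ^10e^(−38.3μ), i.e. Gamma(11, 38.3).
Mode = (a−1)/b = 10/38.3 ≈ 0.261.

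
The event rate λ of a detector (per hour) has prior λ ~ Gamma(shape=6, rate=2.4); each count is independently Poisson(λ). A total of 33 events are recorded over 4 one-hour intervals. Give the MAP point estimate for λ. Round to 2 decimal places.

λ̂_MAP = 5.94

Σxᵢ = 33, n = 4.
Posterior ∝ λ^5e^(−2.4λ) · λ^33e^(−4λ) = λ^38e^(−6.4λ), i.e. Gamma(shape=39, rate=6.4).
The mode of a Gamma(a, b) with a ≥ 1 (shape–rate) is (a−1)/b = 38/6.4 ≈ 5.94.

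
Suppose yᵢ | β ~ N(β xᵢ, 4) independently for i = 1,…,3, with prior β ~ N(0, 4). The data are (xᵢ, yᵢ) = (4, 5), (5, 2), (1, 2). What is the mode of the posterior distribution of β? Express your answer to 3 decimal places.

log p(β | y) = −Σ(yᵢ − βxᵢ)²/(2·4) − β²/(2·4) + const.
Setting the derivative to zero: Σxᵢ(yᵢ − βxᵢ)/4 − β/4 = 0, so β = Σxᵢyᵢ / (Σxᵢ² + σ²/τ²).
Σxᵢyᵢ = 4·5 + 5·2 + 1·2 = 32; Σxᵢ² = 42; σ²/τ² = 1.
β̂_MAP = 32 / (42 + 1) = 32/43 ≈ 0.744.

β̂_MAP = 0.744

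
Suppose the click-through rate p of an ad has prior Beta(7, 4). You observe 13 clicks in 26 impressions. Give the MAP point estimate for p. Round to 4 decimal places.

p̂_MAP = 0.5429

Prior: Beta(7, 4).
Data: 13 successes in 26 trials. The binomial likelihood contributes p^13(1−p)^13, so the posterior is Beta(7+13, 4+13) = Beta(20, 17).
For Beta(a, b) with a, b > 1 the mode is (a−1)/(a+b−2) = 19/35 ≈ 0.5429.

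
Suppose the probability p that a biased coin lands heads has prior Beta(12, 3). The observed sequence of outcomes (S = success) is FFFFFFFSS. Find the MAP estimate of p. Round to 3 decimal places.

p̂_MAP = 0.591

Prior: Beta(12, 3).
Data: 2 successes in 9 trials (from the sequence). The binomial likelihood contributes p^2(1−p)^7, so the posterior is Beta(12+2, 3+7) = Beta(14, 10).
For Beta(a, b) with a, b > 1 the mode is (a−1)/(a+b−2) = 13/22 ≈ 0.591.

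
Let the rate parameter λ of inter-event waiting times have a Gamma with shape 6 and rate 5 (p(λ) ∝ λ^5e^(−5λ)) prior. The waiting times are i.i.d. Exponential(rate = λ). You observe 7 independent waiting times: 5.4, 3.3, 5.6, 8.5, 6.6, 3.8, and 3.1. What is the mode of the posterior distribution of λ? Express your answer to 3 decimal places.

The Exponential(rate=λ) likelihood is ∝ λ^n e^(−λΣtᵢ). Here n = 7 and Σtᵢ = 5.4 + 3.3 + 5.6 + 8.5 + 6.6 + 3.8 + 3.1 = 36.3.
Posterior ∝ λ^5e^(−5λ) · λ^7e^(−36.3λ) = λ^12e^(−41.3λ), i.e. Gamma(13, 41.3).
Mode = (a−1)/b = 12/41.3 ≈ 0.291.

λ̂_MAP = 0.291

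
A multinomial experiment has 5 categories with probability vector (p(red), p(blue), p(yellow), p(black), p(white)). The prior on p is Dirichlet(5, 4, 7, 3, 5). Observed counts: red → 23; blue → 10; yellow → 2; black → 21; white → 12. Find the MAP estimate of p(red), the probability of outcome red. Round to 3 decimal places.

MAP estimate of p(red) = 0.310

The posterior is Dirichlet(αᵢ + nᵢ) = Dirichlet(28, 14, 9, 24, 17).
For a Dirichlet(a₁,…,a_K) with all aᵢ > 1, the mode has j-th component (aⱼ − 1)/(Σaᵢ − K).
Here Σaᵢ = 92 and K = 5, so p(red) = (28 − 1)/(92 − 5) = 27/87 ≈ 0.310.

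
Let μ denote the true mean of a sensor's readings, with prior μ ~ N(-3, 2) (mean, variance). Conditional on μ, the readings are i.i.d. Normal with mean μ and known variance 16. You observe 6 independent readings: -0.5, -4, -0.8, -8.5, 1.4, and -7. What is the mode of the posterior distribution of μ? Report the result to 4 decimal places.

μ̂_MAP = -3.1000

n = 6; x̄ = ((-0.5) + (-4) + (-0.8) + (-8.5) + 1.4 + (-7))/6 = -19.4/6 = -97/30 ≈ -3.2333.
For a Normal prior and Normal likelihood with known variance, the posterior is Normal; its mode equals its mean, the precision-weighted average.
Prior precision 1/σ₀² = 1/2 = 0.5; data precision n/σ² = 6/16 = 0.375.
μ̂ = (0.5·(-3) + 0.375·(-97/30)) / (0.5 + 0.375) = (-2.7125)/0.875 = -3.1000.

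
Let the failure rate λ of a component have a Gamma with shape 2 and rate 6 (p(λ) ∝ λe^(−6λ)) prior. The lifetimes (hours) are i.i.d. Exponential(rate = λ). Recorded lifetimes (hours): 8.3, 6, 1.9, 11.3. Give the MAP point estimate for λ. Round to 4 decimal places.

λ̂_MAP = 0.1493

The Exponential(rate=λ) likelihood is ∝ λ^n e^(−λΣtᵢ). Here n = 4 and Σtᵢ = 8.3 + 6 + 1.9 + 11.3 = 27.5.
Posterior ∝ λe^(−6λ) · λ^4e^(−27.5λ) = λ^5e^(−33.5λ), i.e. Gamma(6, 33.5).
Mode = (a−1)/b = 5/33.5 ≈ 0.1493.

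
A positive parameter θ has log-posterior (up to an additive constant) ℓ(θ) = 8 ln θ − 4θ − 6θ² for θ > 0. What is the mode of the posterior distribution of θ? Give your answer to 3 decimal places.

θ̂_MAP = 0.667

ℓ'(θ) = 8/θ − 4 − 12θ. Setting this to zero and multiplying by θ: 12θ² + 4θ − 8 = 0.
θ = (−4 + √(4² + 4·12·8)) / (2·12) = (−4 + √400) / 24 = (−4 + 20)/24 = 2/3.
ℓ''(θ) = −8/θ² − 12 < 0, confirming a maximum.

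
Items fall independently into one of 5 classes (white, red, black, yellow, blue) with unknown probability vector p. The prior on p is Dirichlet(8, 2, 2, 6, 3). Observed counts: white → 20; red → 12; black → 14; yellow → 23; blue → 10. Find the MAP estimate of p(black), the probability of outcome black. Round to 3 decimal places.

MAP estimate of p(black) = 0.158

The posterior is Dirichlet(αᵢ + nᵢ) = Dirichlet(28, 14, 16, 29, 13).
For a Dirichlet(a₁,…,a_K) with all aᵢ > 1, the mode has j-th component (aⱼ − 1)/(Σaᵢ − K).
Here Σaᵢ = 100 and K = 5, so p(black) = (16 − 1)/(100 − 5) = 15/95 ≈ 0.158.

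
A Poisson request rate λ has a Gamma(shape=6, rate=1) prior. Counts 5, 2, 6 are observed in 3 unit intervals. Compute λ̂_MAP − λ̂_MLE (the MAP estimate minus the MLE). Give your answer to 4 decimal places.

MAP − MLE = 0.1667

Σxᵢ = 13. Posterior is Gamma(19, 4); MAP = (19−1)/4 = 18/4 ≈ 4.50000.
MLE = x̄ = 13/3 ≈ 4.33333.
Difference = 18/4 − 13/3 = 1/6 ≈ 0.1667.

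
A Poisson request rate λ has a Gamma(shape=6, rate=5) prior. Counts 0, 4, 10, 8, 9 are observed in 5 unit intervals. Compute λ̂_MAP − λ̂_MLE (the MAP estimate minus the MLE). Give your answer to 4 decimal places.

MAP − MLE = -2.6000

Σxᵢ = 31. Posterior is Gamma(37, 10); MAP = (37−1)/10 = 36/10 ≈ 3.60000.
MLE = x̄ = 31/5 ≈ 6.20000.
Difference = 36/10 − 31/5 = -13/5 ≈ -2.6000.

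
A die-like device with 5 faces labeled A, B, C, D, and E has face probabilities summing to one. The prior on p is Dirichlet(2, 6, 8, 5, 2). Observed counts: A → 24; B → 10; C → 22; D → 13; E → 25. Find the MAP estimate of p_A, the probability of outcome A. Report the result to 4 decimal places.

The posterior is Dirichlet(αᵢ + nᵢ) = Dirichlet(26, 16, 30, 18, 27).
For a Dirichlet(a₁,…,a_K) with all aᵢ > 1, the mode has j-th component (aⱼ − 1)/(Σaᵢ − K).
Here Σaᵢ = 117 and K = 5, so p_A = (26 − 1)/(117 − 5) = 25/112 ≈ 0.2232.

MAP estimate of p_A = 0.2232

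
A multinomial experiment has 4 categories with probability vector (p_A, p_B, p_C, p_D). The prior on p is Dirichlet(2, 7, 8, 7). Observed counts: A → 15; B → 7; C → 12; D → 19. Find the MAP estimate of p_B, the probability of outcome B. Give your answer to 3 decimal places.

MAP estimate of p_B = 0.178

The posterior is Dirichlet(αᵢ + nᵢ) = Dirichlet(17, 14, 20, 26).
For a Dirichlet(a₁,…,a_K) with all aᵢ > 1, the mode has j-th component (aⱼ − 1)/(Σaᵢ − K).
Here Σaᵢ = 77 and K = 4, so p_B = (14 − 1)/(77 − 4) = 13/73 ≈ 0.178.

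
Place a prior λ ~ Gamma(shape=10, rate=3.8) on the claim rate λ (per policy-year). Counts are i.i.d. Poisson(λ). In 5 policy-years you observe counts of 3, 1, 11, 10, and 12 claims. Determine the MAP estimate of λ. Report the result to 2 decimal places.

λ̂_MAP = 5.23

Σxᵢ = 3+1+11+10+12 = 37, with n = 5.
Posterior ∝ λ^9e^(−3.8λ) · λ^37e^(−5λ) = λ^46e^(−8.8λ), i.e. Gamma(shape=47, rate=8.8).
The mode of a Gamma(a, b) with a ≥ 1 (shape–rate) is (a−1)/b = 46/8.8 ≈ 5.23.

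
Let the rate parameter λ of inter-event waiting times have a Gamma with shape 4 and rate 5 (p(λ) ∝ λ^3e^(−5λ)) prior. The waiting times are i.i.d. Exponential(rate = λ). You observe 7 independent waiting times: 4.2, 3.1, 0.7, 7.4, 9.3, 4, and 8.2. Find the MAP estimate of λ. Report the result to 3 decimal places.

λ̂_MAP = 0.239

The Exponential(rate=λ) likelihood is ∝ λ^n e^(−λΣtᵢ). Here n = 7 and Σtᵢ = 4.2 + 3.1 + 0.7 + 7.4 + 9.3 + 4 + 8.2 = 36.9.
Posterior ∝ λ^3e^(−5λ) · λ^7e^(−36.9λ) = λ^10e^(−41.9λ), i.e. Gamma(11, 41.9).
Mode = (a−1)/b = 10/41.9 ≈ 0.239.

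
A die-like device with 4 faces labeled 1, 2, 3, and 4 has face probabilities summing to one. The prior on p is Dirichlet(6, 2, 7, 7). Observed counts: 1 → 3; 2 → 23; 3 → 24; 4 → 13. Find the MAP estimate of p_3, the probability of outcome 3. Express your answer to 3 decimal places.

The posterior is Dirichlet(αᵢ + nᵢ) = Dirichlet(9, 25, 31, 20).
For a Dirichlet(a₁,…,a_K) with all aᵢ > 1, the mode has j-th component (aⱼ − 1)/(Σaᵢ − K).
Here Σaᵢ = 85 and K = 4, so p_3 = (31 − 1)/(85 − 4) = 30/81 ≈ 0.370.

MAP estimate: 0.370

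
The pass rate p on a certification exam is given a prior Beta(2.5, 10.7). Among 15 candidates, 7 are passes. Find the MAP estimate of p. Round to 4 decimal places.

Prior: Beta(2.5, 10.7).
Data: 7 successes in 15 trials. The binomial likelihood contributes p^7(1−p)^8, so the posterior is Beta(2.5+7, 10.7+8) = Beta(9.5, 18.7).
For Beta(a, b) with a, b > 1 the mode is (a−1)/(a+b−2) = 8.5/26.2 ≈ 0.3244.

p̂_MAP = 0.3244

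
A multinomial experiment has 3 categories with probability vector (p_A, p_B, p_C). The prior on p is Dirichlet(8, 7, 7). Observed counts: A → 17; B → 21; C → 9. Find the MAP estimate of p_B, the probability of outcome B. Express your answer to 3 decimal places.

MAP estimate of p_B = 0.409

The posterior is Dirichlet(αᵢ + nᵢ) = Dirichlet(25, 28, 16).
For a Dirichlet(a₁,…,a_K) with all aᵢ > 1, the mode has j-th component (aⱼ − 1)/(Σaᵢ − K).
Here Σaᵢ = 69 and K = 3, so p_B = (28 − 1)/(69 − 3) = 27/66 ≈ 0.409.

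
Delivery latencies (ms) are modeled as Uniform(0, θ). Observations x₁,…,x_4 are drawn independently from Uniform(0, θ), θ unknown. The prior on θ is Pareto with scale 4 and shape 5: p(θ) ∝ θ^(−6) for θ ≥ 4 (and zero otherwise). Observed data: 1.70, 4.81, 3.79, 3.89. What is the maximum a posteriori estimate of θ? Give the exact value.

θ̂_MAP = 4.81

The Uniform(0, θ) likelihood is θ^(−n) for θ ≥ max(xᵢ), zero otherwise. Here max(xᵢ) = 4.81.
Posterior ∝ θ^(−6) · θ^(−4) = θ^(−10) on θ ≥ max(4, 4.81) = 4.81.
This density is strictly decreasing in θ, so the posterior mode lies at the lower boundary of the support.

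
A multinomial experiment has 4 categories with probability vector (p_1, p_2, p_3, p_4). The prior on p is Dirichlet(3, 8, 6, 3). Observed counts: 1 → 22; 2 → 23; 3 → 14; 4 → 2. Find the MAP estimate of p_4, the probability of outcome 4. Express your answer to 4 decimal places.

MAP estimate: 0.0519

The posterior is Dirichlet(αᵢ + nᵢ) = Dirichlet(25, 31, 20, 5).
For a Dirichlet(a₁,…,a_K) with all aᵢ > 1, the mode has j-th component (aⱼ − 1)/(Σaᵢ − K).
Here Σaᵢ = 81 and K = 4, so p_4 = (5 − 1)/(81 − 4) = 4/77 ≈ 0.0519.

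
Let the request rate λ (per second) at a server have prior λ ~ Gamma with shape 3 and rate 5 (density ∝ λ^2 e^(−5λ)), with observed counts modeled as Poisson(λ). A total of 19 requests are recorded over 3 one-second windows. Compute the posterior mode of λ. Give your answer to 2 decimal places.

Σxᵢ = 19, n = 3.
Posterior ∝ λ^2e^(−5λ) · λ^19e^(−3λ) = λ^21e^(−8λ), i.e. Gamma(shape=22, rate=8).
The mode of a Gamma(a, b) with a ≥ 1 (shape–rate) is (a−1)/b = 21/8 ≈ 2.63.

λ̂_MAP = 2.63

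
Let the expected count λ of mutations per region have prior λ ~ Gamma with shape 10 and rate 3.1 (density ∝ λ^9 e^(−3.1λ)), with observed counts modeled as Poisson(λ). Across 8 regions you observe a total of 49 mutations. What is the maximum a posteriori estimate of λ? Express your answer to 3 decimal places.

λ̂_MAP = 5.225

Σxᵢ = 49, n = 8.
Posterior ∝ λ^9e^(−3.1λ) · λ^49e^(−8λ) = λ^58e^(−11.1λ), i.e. Gamma(shape=59, rate=11.1).
The mode of a Gamma(a, b) with a ≥ 1 (shape–rate) is (a−1)/b = 58/11.1 ≈ 5.225.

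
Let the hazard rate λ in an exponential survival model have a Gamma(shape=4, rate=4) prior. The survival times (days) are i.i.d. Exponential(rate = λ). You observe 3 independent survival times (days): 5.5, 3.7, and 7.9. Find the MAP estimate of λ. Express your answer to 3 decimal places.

λ̂_MAP = 0.284

The Exponential(rate=λ) likelihood is ∝ λ^n e^(−λΣtᵢ). Here n = 3 and Σtᵢ = 5.5 + 3.7 + 7.9 = 17.1.
Posterior ∝ λ^3e^(−4λ) · λ^3e^(−17.1λ) = λ^6e^(−21.1λ), i.e. Gamma(7, 21.1).
Mode = (a−1)/b = 6/21.1 ≈ 0.284.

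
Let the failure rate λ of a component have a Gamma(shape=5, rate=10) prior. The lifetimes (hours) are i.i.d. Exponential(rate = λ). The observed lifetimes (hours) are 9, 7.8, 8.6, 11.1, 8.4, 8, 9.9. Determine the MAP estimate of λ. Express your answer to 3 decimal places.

λ̂_MAP = 0.151

The Exponential(rate=λ) likelihood is ∝ λ^n e^(−λΣtᵢ). Here n = 7 and Σtᵢ = 9 + 7.8 + 8.6 + 11.1 + 8.4 + 8 + 9.9 = 62.8.
Posterior ∝ λ^4e^(−10λ) · λ^7e^(−62.8λ) = λ^11e^(−72.8λ), i.e. Gamma(12, 72.8).
Mode = (a−1)/b = 11/72.8 ≈ 0.151.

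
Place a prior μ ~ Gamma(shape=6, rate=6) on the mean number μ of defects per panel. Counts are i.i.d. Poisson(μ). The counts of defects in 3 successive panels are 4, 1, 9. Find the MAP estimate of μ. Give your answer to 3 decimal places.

Σxᵢ = 4+1+9 = 14, with n = 3.
Posterior ∝ μ^5e^(−6μ) · μ^14e^(−3μ) = μ^19e^(−9μ), i.e. Gamma(shape=20, rate=9).
The mode of a Gamma(a, b) with a ≥ 1 (shape–rate) is (a−1)/b = 19/9 ≈ 2.111.

μ̂_MAP = 2.111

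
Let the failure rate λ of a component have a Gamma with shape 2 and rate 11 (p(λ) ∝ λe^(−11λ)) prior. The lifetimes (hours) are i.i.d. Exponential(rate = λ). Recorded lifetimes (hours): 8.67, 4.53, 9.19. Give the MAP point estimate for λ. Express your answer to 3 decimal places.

λ̂_MAP = 0.120

The Exponential(rate=λ) likelihood is ∝ λ^n e^(−λΣtᵢ). Here n = 3 and Σtᵢ = 8.67 + 4.53 + 9.19 = 22.39.
Posterior ∝ λe^(−11λ) · λ^3e^(−22.39λ) = λ^4e^(−33.39λ), i.e. Gamma(5, 33.39).
Mode = (a−1)/b = 4/33.39 ≈ 0.120.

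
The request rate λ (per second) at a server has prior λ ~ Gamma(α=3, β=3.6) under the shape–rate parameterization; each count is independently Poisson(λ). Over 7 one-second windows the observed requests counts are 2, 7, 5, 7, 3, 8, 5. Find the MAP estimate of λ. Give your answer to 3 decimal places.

λ̂_MAP = 3.679

Σxᵢ = 2+7+5+7+3+8+5 = 37, with n = 7.
Posterior ∝ λ^2e^(−3.6λ) · λ^37e^(−7λ) = λ^39e^(−10.6λ), i.e. Gamma(shape=40, rate=10.6).
The mode of a Gamma(a, b) with a ≥ 1 (shape–rate) is (a−1)/b = 39/10.6 ≈ 3.679.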